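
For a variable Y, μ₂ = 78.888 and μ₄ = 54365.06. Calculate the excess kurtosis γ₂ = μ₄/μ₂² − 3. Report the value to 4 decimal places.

5.7357

μ₂² = 78.888² = 6223.31654
μ₄/μ₂² = 54365.06 / 6223.31654 = 8.73571
γ₂ = 8.73571 − 3 ≈ 5.7357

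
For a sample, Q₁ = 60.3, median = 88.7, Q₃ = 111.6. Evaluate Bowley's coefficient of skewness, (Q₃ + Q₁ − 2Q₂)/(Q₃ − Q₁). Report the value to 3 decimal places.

numerator: Q₃ + Q₁ − 2Q₂ = 111.6 + 60.3 − 2×88.7 = -5.5000
denominator: Q₃ − Q₁ = 111.6 − 60.3 = 51.3000
Bowley skewness = -5.5000 / 51.3000 ≈ -0.107

-0.107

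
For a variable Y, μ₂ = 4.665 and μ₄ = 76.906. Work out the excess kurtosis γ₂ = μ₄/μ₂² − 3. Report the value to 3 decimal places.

0.534

μ₂² = 4.665² = 21.76223
μ₄/μ₂² = 76.906 / 21.76223 = 3.53392
γ₂ = 3.53392 − 3 ≈ 0.534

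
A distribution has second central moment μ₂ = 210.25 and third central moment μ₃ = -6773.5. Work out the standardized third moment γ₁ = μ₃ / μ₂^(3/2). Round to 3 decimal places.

-2.222

σ = √μ₂ = √210.25 = 14.50000
σ³ = μ₂^(3/2) = 3048.62500
γ₁ = μ₃/σ³ = -6773.5 / 3048.62500 ≈ -2.222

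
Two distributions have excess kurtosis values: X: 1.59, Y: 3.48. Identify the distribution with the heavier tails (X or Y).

Higher excess kurtosis ⇒ heavier tails relative to the normal distribution.
1.59 vs 3.48: the larger is 3.48, so Y has heavier tails.

Y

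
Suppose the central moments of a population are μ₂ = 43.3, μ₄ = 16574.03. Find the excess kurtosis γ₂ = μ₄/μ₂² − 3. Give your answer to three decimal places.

5.840

μ₂² = 43.3² = 1874.89000
μ₄/μ₂² = 16574.03 / 1874.89000 = 8.84000
γ₂ = 8.84000 − 3 ≈ 5.840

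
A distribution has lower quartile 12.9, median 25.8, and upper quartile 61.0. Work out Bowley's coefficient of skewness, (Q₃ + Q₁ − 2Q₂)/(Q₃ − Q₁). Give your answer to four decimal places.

numerator: Q₃ + Q₁ − 2Q₂ = 61.0 + 12.9 − 2×25.8 = 22.3000
denominator: Q₃ − Q₁ = 61.0 − 12.9 = 48.1000
Bowley skewness = 22.3000 / 48.1000 ≈ 0.4636

0.4636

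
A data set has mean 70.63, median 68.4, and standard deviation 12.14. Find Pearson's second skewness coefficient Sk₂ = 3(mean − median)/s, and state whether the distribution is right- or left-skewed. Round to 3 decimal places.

0.551, right-skewed

Sk₂ = 3(70.63 − 68.4) / 12.14 = 3 × 2.2300 / 12.14
    = 6.6900 / 12.14 ≈ 0.551
Sk₂ > 0 ⇒ mean > median ⇒ right-skewed (positive skew).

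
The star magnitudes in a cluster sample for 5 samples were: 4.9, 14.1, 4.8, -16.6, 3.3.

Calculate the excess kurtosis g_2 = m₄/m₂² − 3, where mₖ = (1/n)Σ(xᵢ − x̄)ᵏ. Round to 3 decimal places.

-0.251

x̄ = 2.1000
Σ(xᵢ − x̄)² = 510.2600 ⇒ m₂ = 102.05200
Σ(xᵢ − x̄)⁴ = 143135.7794 ⇒ m₄ = 28627.15588
m₂² = 10414.61070
g_2 = m₄/m₂² − 3 = 2.74875 − 3 ≈ -0.251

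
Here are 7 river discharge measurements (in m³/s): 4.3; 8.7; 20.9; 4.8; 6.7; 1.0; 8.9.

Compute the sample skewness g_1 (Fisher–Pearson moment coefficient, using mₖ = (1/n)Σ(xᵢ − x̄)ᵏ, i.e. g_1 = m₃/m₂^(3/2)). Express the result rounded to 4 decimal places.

1.2573

x̄ = (4.3 + 8.7 + 20.9 + 4.8 + 6.7 + 1.0 + 8.9) / 7 = 7.9000
deviations (xᵢ − x̄): -3.6000, 0.8000, 13.0000, -3.1000, -1.2000, -6.9000, 1.0000
Σ(xᵢ − x̄)² = 242.2600 ⇒ m₂ = 242.2600/7 = 34.60857
Σ(xᵢ − x̄)³ = 1791.8280 ⇒ m₃ = 1791.8280/7 = 255.97543
m₂^(3/2) = 34.60857^(1.5) = 203.59894
g_1 = m₃ / m₂^(3/2) = 255.97543 / 203.59894 ≈ 1.2573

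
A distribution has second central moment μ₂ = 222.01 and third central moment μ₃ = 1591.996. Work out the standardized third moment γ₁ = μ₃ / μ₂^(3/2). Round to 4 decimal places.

σ = √μ₂ = √222.01 = 14.90000
σ³ = μ₂^(3/2) = 3307.94900
γ₁ = μ₃/σ³ = 1591.996 / 3307.94900 ≈ 0.4813

0.4813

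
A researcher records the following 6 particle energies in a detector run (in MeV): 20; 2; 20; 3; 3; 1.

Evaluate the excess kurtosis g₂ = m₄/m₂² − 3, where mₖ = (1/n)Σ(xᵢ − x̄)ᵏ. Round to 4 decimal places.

-1.4991

x̄ = 8.1667
Σ(xᵢ − x̄)² = 422.8333 ⇒ m₂ = 70.47222
Σ(xᵢ − x̄)⁴ = 44724.8194 ⇒ m₄ = 7454.13657
m₂² = 4966.33410
g₂ = m₄/m₂² − 3 = 1.50093 − 3 ≈ -1.4991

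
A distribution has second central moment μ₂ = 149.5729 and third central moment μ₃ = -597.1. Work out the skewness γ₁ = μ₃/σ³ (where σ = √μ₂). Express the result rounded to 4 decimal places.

-0.3264

σ = √μ₂ = √149.5729 = 12.23000
σ³ = μ₂^(3/2) = 1829.27657
γ₁ = μ₃/σ³ = -597.1 / 1829.27657 ≈ -0.3264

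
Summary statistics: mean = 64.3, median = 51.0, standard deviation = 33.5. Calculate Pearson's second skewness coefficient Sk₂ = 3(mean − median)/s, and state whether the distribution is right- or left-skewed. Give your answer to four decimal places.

Sk₂ = 3(64.3 − 51.0) / 33.5 = 3 × 13.3000 / 33.5
    = 39.9000 / 33.5 ≈ 1.1910
Sk₂ > 0 ⇒ mean > median ⇒ right-skewed (positive skew).

1.1910, right-skewed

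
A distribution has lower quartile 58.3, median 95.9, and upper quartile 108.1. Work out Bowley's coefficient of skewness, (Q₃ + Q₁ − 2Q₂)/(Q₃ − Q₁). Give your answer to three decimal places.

-0.510

numerator: Q₃ + Q₁ − 2Q₂ = 108.1 + 58.3 − 2×95.9 = -25.4000
denominator: Q₃ − Q₁ = 108.1 − 58.3 = 49.8000
Bowley skewness = -25.4000 / 49.8000 ≈ -0.510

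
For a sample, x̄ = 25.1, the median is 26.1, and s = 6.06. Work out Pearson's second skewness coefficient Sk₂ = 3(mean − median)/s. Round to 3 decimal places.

-0.495

Sk₂ = 3(25.1 − 26.1) / 6.06 = 3 × -1.0000 / 6.06
    = -3.0000 / 6.06 ≈ -0.495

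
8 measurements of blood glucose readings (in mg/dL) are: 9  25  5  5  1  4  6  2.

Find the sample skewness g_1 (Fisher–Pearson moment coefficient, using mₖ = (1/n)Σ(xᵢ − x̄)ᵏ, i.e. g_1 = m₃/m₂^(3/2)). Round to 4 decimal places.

x̄ = (9 + 25 + 5 + 5 + 1 + 4 + 6 + 2) / 8 = 7.1250
deviations (xᵢ − x̄): 1.8750, 17.8750, -2.1250, -2.1250, -6.1250, -3.1250, -1.1250, -5.1250
Σ(xᵢ − x̄)² = 406.8750 ⇒ m₂ = 406.8750/8 = 50.85938
Σ(xᵢ − x̄)³ = 5302.4063 ⇒ m₃ = 5302.4063/8 = 662.80078
m₂^(3/2) = 50.85938^(1.5) = 362.70749
g_1 = m₃ / m₂^(3/2) = 662.80078 / 362.70749 ≈ 1.8274

1.8274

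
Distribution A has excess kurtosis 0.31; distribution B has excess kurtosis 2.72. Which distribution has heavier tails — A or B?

Higher excess kurtosis ⇒ heavier tails relative to the normal distribution.
0.31 vs 2.72: the larger is 2.72, so B has heavier tails.

B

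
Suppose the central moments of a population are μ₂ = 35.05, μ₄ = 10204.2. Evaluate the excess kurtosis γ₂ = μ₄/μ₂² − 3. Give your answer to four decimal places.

5.3062

μ₂² = 35.05² = 1228.50250
μ₄/μ₂² = 10204.2 / 1228.50250 = 8.30621
γ₂ = 8.30621 − 3 ≈ 5.3062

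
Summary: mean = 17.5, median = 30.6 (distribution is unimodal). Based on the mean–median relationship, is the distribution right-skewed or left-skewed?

mean − median = 17.5 − 30.6 = -13.1
mean < median ⇒ the longer tail is on the left ⇒ left-skewed (negatively skewed).

left-skewed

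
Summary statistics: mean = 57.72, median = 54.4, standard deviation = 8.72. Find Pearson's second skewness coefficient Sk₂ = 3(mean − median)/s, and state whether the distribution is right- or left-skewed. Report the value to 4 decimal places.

1.1422, right-skewed

Sk₂ = 3(57.72 − 54.4) / 8.72 = 3 × 3.3200 / 8.72
    = 9.9600 / 8.72 ≈ 1.1422
Sk₂ > 0 ⇒ mean > median ⇒ right-skewed (positive skew).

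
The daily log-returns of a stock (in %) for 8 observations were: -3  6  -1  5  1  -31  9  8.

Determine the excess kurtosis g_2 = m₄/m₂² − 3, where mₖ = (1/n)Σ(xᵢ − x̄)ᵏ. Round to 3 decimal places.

1.970

x̄ = -0.7500
Σ(xᵢ − x̄)² = 1173.5000 ⇒ m₂ = 146.68750
Σ(xᵢ − x̄)⁴ = 855442.1563 ⇒ m₄ = 106930.26953
m₂² = 21517.22266
g_2 = m₄/m₂² − 3 = 4.96952 − 3 ≈ 1.970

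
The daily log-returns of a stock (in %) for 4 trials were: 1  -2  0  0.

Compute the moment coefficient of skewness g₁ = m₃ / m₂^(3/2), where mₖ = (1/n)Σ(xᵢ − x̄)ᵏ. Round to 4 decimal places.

x̄ = (1 - 2 + 0 + 0) / 4 = -0.2500
deviations (xᵢ − x̄): 1.2500, -1.7500, 0.2500, 0.2500
Σ(xᵢ − x̄)² = 4.7500 ⇒ m₂ = 4.7500/4 = 1.18750
Σ(xᵢ − x̄)³ = -3.3750 ⇒ m₃ = -3.3750/4 = -0.84375
m₂^(3/2) = 1.18750^(1.5) = 1.29405
g₁ = m₃ / m₂^(3/2) = -0.84375 / 1.29405 ≈ -0.6520

-0.6520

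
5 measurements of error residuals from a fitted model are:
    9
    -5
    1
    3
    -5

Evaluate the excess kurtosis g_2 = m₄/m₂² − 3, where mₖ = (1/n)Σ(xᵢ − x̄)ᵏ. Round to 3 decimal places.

-1.199

x̄ = 0.6000
Σ(xᵢ − x̄)² = 139.2000 ⇒ m₂ = 27.84000
Σ(xᵢ − x̄)⁴ = 6978.8160 ⇒ m₄ = 1395.76320
m₂² = 775.06560
g_2 = m₄/m₂² − 3 = 1.80083 − 3 ≈ -1.199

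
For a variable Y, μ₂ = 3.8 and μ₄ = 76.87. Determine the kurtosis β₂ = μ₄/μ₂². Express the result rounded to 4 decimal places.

5.3234

μ₂² = 3.8² = 14.44000
μ₄/μ₂² = 76.87 / 14.44000 = 5.32341
β₂ ≈ 5.3234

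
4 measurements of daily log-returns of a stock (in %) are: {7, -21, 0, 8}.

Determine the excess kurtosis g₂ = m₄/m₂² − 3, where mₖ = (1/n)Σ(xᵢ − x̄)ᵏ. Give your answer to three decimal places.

x̄ = -1.5000
Σ(xᵢ − x̄)² = 545.0000 ⇒ m₂ = 136.25000
Σ(xᵢ − x̄)⁴ = 157960.2500 ⇒ m₄ = 39490.06250
m₂² = 18564.06250
g₂ = m₄/m₂² − 3 = 2.12723 − 3 ≈ -0.873

-0.873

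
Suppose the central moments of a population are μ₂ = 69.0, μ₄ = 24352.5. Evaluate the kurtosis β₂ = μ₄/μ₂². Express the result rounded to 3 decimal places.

5.115

μ₂² = 69.0² = 4761.00000
μ₄/μ₂² = 24352.5 / 4761.00000 = 5.11500
β₂ ≈ 5.115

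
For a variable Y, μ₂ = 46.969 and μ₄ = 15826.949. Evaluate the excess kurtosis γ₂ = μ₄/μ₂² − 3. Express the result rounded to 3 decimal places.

μ₂² = 46.969² = 2206.08696
μ₄/μ₂² = 15826.949 / 2206.08696 = 7.17422
γ₂ = 7.17422 − 3 ≈ 4.174

4.174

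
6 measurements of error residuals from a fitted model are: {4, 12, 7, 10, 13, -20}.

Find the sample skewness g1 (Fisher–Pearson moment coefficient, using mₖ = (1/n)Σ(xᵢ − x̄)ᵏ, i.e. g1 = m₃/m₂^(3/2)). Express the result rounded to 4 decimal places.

x̄ = (4 + 12 + 7 + 10 + 13 - 20) / 6 = 4.3333
deviations (xᵢ − x̄): -0.3333, 7.6667, 2.6667, 5.6667, 8.6667, -24.3333
Σ(xᵢ − x̄)² = 765.3333 ⇒ m₂ = 765.3333/6 = 127.55556
Σ(xᵢ − x̄)³ = -13105.5556 ⇒ m₃ = -13105.5556/6 = -2184.25926
m₂^(3/2) = 127.55556^(1.5) = 1440.61877
g1 = m₃ / m₂^(3/2) = -2184.25926 / 1440.61877 ≈ -1.5162

-1.5162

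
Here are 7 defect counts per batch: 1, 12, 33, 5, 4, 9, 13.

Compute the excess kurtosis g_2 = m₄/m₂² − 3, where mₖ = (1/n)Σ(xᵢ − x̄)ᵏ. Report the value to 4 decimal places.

x̄ = 11.0000
Σ(xᵢ − x̄)² = 678.0000 ⇒ m₂ = 96.85714
Σ(xᵢ − x̄)⁴ = 247986.0000 ⇒ m₄ = 35426.57143
m₂² = 9381.30612
g_2 = m₄/m₂² − 3 = 3.77629 − 3 ≈ 0.7763

0.7763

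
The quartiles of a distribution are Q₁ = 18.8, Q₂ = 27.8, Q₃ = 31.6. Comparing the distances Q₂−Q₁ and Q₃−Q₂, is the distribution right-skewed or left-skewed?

left-skewed

Q₂ − Q₁ = 9.0;  Q₃ − Q₂ = 3.8
Q₂ − Q₁ > Q₃ − Q₂ ⇒ the lower half is more spread out ⇒ left-skewed.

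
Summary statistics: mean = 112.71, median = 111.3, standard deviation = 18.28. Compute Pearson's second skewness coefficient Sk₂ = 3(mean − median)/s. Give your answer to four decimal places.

Sk₂ = 3(112.71 − 111.3) / 18.28 = 3 × 1.4100 / 18.28
    = 4.2300 / 18.28 ≈ 0.2314

0.2314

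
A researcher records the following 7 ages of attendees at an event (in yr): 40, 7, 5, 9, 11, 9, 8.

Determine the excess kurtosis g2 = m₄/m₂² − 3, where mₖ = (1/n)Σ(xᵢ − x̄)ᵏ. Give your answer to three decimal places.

1.953

x̄ = 12.7143
Σ(xᵢ − x̄)² = 889.4286 ⇒ m₂ = 127.06122
Σ(xᵢ − x̄)⁴ = 559786.3499 ⇒ m₄ = 79969.47855
m₂² = 16144.55477
g2 = m₄/m₂² − 3 = 4.95334 − 3 ≈ 1.953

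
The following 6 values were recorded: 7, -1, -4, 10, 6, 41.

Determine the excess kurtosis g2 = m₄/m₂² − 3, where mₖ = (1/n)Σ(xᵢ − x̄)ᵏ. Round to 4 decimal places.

x̄ = 9.8333
Σ(xᵢ − x̄)² = 1302.8333 ⇒ m₂ = 217.13889
Σ(xᵢ − x̄)⁴ = 994215.4861 ⇒ m₄ = 165702.58102
m₂² = 47149.29707
g2 = m₄/m₂² − 3 = 3.51442 − 3 ≈ 0.5144

0.5144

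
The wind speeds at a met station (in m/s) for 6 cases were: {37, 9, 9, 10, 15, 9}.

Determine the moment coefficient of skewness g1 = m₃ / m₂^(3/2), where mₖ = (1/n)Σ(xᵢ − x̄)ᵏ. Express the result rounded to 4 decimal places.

1.6282

x̄ = (37 + 9 + 9 + 10 + 15 + 9) / 6 = 14.8333
deviations (xᵢ − x̄): 22.1667, -5.8333, -5.8333, -4.8333, 0.1667, -5.8333
Σ(xᵢ − x̄)² = 616.8333 ⇒ m₂ = 616.8333/6 = 102.80556
Σ(xᵢ − x̄)³ = 10183.4444 ⇒ m₃ = 10183.4444/6 = 1697.24074
m₂^(3/2) = 102.80556^(1.5) = 1042.37714
g1 = m₃ / m₂^(3/2) = 1697.24074 / 1042.37714 ≈ 1.6282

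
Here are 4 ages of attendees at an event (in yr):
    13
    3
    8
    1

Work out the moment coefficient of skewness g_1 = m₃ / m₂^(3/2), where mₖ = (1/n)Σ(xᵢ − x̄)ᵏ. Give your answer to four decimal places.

0.3314

x̄ = (13 + 3 + 8 + 1) / 4 = 6.2500
deviations (xᵢ − x̄): 6.7500, -3.2500, 1.7500, -5.2500
Σ(xᵢ − x̄)² = 86.7500 ⇒ m₂ = 86.7500/4 = 21.68750
Σ(xᵢ − x̄)³ = 133.8750 ⇒ m₃ = 133.8750/4 = 33.46875
m₂^(3/2) = 21.68750^(1.5) = 100.99834
g_1 = m₃ / m₂^(3/2) = 33.46875 / 100.99834 ≈ 0.3314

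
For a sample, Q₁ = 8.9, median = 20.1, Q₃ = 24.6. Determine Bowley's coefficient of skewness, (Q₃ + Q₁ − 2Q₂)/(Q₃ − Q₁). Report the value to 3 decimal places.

numerator: Q₃ + Q₁ − 2Q₂ = 24.6 + 8.9 − 2×20.1 = -6.7000
denominator: Q₃ − Q₁ = 24.6 − 8.9 = 15.7000
Bowley skewness = -6.7000 / 15.7000 ≈ -0.427

-0.427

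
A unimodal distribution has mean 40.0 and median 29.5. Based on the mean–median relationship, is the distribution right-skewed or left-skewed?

mean − median = 40.0 − 29.5 = 10.5
mean > median ⇒ the longer tail is on the right ⇒ right-skewed (positively skewed).

right-skewed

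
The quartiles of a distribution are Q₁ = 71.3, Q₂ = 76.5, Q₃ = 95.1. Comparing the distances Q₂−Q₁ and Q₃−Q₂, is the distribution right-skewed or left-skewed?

Q₂ − Q₁ = 5.2;  Q₃ − Q₂ = 18.6
Q₃ − Q₂ > Q₂ − Q₁ ⇒ the upper half is more spread out ⇒ right-skewed.

right-skewed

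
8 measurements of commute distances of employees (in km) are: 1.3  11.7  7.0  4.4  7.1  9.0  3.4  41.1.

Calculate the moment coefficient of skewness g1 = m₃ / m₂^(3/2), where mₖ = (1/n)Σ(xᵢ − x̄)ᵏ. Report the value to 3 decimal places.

x̄ = (1.3 + 11.7 + 7.0 + 4.4 + 7.1 + 9.0 + 3.4 + 41.1) / 8 = 10.6250
deviations (xᵢ − x̄): -9.3250, 1.0750, -3.6250, -6.2250, -3.5250, -1.6250, -7.2250, 30.4750
Σ(xᵢ − x̄)² = 1135.9950 ⇒ m₂ = 1135.9950/8 = 141.99938
Σ(xᵢ − x̄)³ = 26779.1963 ⇒ m₃ = 26779.1963/8 = 3347.39953
m₂^(3/2) = 141.99938^(1.5) = 1692.11412
g1 = m₃ / m₂^(3/2) = 3347.39953 / 1692.11412 ≈ 1.978

1.978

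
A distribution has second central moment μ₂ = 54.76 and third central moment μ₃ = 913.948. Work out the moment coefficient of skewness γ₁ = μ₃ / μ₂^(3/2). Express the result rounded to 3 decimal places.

σ = √μ₂ = √54.76 = 7.40000
σ³ = μ₂^(3/2) = 405.22400
γ₁ = μ₃/σ³ = 913.948 / 405.22400 ≈ 2.255

2.255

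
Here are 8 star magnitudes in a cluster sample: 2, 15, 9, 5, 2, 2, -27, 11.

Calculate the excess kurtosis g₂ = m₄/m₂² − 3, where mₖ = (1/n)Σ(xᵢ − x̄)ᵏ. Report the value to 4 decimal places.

x̄ = 2.3750
Σ(xᵢ − x̄)² = 1147.8750 ⇒ m₂ = 143.48438
Σ(xᵢ − x̄)⁴ = 777493.4941 ⇒ m₄ = 97186.68677
m₂² = 20587.76587
g₂ = m₄/m₂² − 3 = 4.72060 − 3 ≈ 1.7206

1.7206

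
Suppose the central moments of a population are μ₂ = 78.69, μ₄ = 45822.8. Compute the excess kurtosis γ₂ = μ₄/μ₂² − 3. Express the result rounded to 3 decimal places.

4.400

μ₂² = 78.69² = 6192.11610
μ₄/μ₂² = 45822.8 / 6192.11610 = 7.40018
γ₂ = 7.40018 − 3 ≈ 4.400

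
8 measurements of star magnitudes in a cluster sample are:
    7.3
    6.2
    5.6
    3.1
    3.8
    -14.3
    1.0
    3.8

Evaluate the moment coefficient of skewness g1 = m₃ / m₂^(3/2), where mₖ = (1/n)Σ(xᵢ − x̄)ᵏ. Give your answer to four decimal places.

x̄ = (7.3 + 6.2 + 5.6 + 3.1 + 3.8 - 14.3 + 1.0 + 3.8) / 8 = 2.0625
deviations (xᵢ − x̄): 5.2375, 4.1375, 3.5375, 1.0375, 1.7375, -16.3625, -1.0625, 1.7375
Σ(xᵢ − x̄)² = 333.0388 ⇒ m₂ = 333.0388/8 = 41.62984
Σ(xᵢ − x̄)³ = -4111.5777 ⇒ m₃ = -4111.5777/8 = -513.94721
m₂^(3/2) = 41.62984^(1.5) = 268.60072
g1 = m₃ / m₂^(3/2) = -513.94721 / 268.60072 ≈ -1.9134

-1.9134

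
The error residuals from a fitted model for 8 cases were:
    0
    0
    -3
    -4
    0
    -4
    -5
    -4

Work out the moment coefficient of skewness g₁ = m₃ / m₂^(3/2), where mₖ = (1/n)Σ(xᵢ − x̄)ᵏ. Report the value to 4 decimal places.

0.3281

x̄ = (0 + 0 - 3 - 4 + 0 - 4 - 5 - 4) / 8 = -2.5000
deviations (xᵢ − x̄): 2.5000, 2.5000, -0.5000, -1.5000, 2.5000, -1.5000, -2.5000, -1.5000
Σ(xᵢ − x̄)² = 32.0000 ⇒ m₂ = 32.0000/8 = 4.00000
Σ(xᵢ − x̄)³ = 21.0000 ⇒ m₃ = 21.0000/8 = 2.62500
m₂^(3/2) = 4.00000^(1.5) = 8.00000
g₁ = m₃ / m₂^(3/2) = 2.62500 / 8.00000 ≈ 0.3281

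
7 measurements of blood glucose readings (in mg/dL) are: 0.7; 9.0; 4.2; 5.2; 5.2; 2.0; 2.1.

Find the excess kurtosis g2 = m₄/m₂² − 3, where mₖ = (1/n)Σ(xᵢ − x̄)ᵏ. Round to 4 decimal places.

x̄ = 4.0571
Σ(xᵢ − x̄)² = 46.3971 ⇒ m₂ = 6.62816
Σ(xᵢ − x̄)⁴ = 759.9295 ⇒ m₄ = 108.56136
m₂² = 43.93255
g2 = m₄/m₂² − 3 = 2.47109 − 3 ≈ -0.5289

-0.5289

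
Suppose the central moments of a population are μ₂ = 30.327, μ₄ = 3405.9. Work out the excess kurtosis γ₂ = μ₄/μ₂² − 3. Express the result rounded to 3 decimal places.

0.703

μ₂² = 30.327² = 919.72693
μ₄/μ₂² = 3405.9 / 919.72693 = 3.70316
γ₂ = 3.70316 − 3 ≈ 0.703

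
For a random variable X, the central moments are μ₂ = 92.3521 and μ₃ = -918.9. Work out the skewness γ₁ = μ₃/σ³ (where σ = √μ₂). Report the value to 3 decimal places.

-1.035

σ = √μ₂ = √92.3521 = 9.61000
σ³ = μ₂^(3/2) = 887.50368
γ₁ = μ₃/σ³ = -918.9 / 887.50368 ≈ -1.035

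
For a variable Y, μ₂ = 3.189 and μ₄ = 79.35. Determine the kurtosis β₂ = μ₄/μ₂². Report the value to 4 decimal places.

7.8026

μ₂² = 3.189² = 10.16972
μ₄/μ₂² = 79.35 / 10.16972 = 7.80257
β₂ ≈ 7.8026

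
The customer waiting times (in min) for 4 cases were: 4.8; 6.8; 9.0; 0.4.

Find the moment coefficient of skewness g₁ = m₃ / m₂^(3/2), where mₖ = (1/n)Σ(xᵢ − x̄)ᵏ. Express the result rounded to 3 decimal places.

x̄ = (4.8 + 6.8 + 9.0 + 0.4) / 4 = 5.2500
deviations (xᵢ − x̄): -0.4500, 1.5500, 3.7500, -4.8500
Σ(xᵢ − x̄)² = 40.1900 ⇒ m₂ = 40.1900/4 = 10.04750
Σ(xᵢ − x̄)³ = -57.7170 ⇒ m₃ = -57.7170/4 = -14.42925
m₂^(3/2) = 10.04750^(1.5) = 31.84836
g₁ = m₃ / m₂^(3/2) = -14.42925 / 31.84836 ≈ -0.453

-0.453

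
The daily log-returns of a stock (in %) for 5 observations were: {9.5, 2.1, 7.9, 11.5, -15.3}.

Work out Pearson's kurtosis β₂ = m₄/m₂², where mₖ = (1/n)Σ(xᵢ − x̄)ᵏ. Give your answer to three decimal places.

x̄ = 3.1400
Σ(xᵢ − x̄)² = 474.1120 ⇒ m₂ = 94.82240
Σ(xᵢ − x̄)⁴ = 122658.1122 ⇒ m₄ = 24531.62243
m₂² = 8991.28754
β₂ = m₄/m₂² = 24531.62243 / 8991.28754 ≈ 2.728

2.728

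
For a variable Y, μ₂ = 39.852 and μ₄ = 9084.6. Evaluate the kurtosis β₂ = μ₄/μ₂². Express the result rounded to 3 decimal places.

5.720

μ₂² = 39.852² = 1588.18190
μ₄/μ₂² = 9084.6 / 1588.18190 = 5.72013
β₂ ≈ 5.720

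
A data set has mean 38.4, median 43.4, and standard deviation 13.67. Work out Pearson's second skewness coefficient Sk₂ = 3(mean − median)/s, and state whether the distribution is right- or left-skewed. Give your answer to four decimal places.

-1.0973, left-skewed

Sk₂ = 3(38.4 − 43.4) / 13.67 = 3 × -5.0000 / 13.67
    = -15.0000 / 13.67 ≈ -1.0973
Sk₂ < 0 ⇒ mean < median ⇒ left-skewed (negative skew).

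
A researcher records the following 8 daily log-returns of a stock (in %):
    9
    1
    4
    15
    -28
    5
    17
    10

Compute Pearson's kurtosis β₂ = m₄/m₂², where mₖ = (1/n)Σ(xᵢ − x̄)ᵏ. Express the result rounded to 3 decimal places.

x̄ = 4.1250
Σ(xᵢ − x̄)² = 1384.8750 ⇒ m₂ = 173.10938
Σ(xᵢ − x̄)⁴ = 1108373.3379 ⇒ m₄ = 138546.66724
m₂² = 29966.85571
β₂ = m₄/m₂² = 138546.66724 / 29966.85571 ≈ 4.623

4.623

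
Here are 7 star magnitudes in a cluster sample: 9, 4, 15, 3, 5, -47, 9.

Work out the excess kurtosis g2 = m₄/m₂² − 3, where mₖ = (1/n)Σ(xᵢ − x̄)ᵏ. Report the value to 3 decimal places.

x̄ = -0.2857
Σ(xᵢ − x̄)² = 2645.4286 ⇒ m₂ = 377.91837
Σ(xᵢ − x̄)⁴ = 4832801.2886 ⇒ m₄ = 690400.18409
m₂² = 142822.29238
g2 = m₄/m₂² − 3 = 4.83398 − 3 ≈ 1.834

1.834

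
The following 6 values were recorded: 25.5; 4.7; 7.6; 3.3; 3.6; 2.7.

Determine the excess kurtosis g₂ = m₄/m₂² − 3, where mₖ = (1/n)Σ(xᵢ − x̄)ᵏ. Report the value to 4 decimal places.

0.9135

x̄ = 7.9000
Σ(xᵢ − x̄)² = 386.7800 ⇒ m₂ = 64.46333
Σ(xᵢ − x̄)⁴ = 97576.9106 ⇒ m₄ = 16262.81843
m₂² = 4155.52134
g₂ = m₄/m₂² − 3 = 3.91354 − 3 ≈ 0.9135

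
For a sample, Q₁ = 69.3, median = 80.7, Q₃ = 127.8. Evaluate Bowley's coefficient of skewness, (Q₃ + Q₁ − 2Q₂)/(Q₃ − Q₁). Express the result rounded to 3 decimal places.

numerator: Q₃ + Q₁ − 2Q₂ = 127.8 + 69.3 − 2×80.7 = 35.7000
denominator: Q₃ − Q₁ = 127.8 − 69.3 = 58.5000
Bowley skewness = 35.7000 / 58.5000 ≈ 0.610

0.610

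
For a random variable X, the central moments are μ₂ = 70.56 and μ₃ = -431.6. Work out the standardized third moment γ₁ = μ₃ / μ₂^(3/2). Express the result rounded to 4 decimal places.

σ = √μ₂ = √70.56 = 8.40000
σ³ = μ₂^(3/2) = 592.70400
γ₁ = μ₃/σ³ = -431.6 / 592.70400 ≈ -0.7282

-0.7282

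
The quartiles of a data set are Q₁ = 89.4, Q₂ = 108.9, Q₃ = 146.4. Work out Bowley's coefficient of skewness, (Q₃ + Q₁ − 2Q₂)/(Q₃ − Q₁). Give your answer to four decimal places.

numerator: Q₃ + Q₁ − 2Q₂ = 146.4 + 89.4 − 2×108.9 = 18.0000
denominator: Q₃ − Q₁ = 146.4 − 89.4 = 57.0000
Bowley skewness = 18.0000 / 57.0000 ≈ 0.3158

0.3158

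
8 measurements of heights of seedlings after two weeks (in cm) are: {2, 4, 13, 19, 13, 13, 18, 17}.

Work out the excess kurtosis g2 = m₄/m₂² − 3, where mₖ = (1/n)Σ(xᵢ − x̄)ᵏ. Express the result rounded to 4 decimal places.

-0.9091

x̄ = 12.3750
Σ(xᵢ − x̄)² = 275.8750 ⇒ m₂ = 34.48438
Σ(xᵢ − x̄)⁴ = 19891.7441 ⇒ m₄ = 2486.46802
m₂² = 1189.17212
g2 = m₄/m₂² − 3 = 2.09092 − 3 ≈ -0.9091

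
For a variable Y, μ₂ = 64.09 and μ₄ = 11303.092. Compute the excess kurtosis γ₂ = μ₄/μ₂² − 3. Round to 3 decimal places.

μ₂² = 64.09² = 4107.52810
μ₄/μ₂² = 11303.092 / 4107.52810 = 2.75180
γ₂ = 2.75180 − 3 ≈ -0.248

-0.248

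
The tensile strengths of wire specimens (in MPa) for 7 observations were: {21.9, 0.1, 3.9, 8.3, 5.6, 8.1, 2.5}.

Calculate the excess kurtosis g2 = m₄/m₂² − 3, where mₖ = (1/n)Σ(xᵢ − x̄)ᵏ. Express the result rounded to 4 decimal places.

0.7745

x̄ = 7.2000
Σ(xᵢ − x̄)² = 304.0600 ⇒ m₂ = 43.43714
Σ(xᵢ − x̄)⁴ = 49851.2902 ⇒ m₄ = 7121.61289
m₂² = 1886.78538
g2 = m₄/m₂² − 3 = 3.77447 − 3 ≈ 0.7745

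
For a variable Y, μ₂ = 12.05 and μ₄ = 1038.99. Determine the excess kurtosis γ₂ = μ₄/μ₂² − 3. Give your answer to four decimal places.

4.1555

μ₂² = 12.05² = 145.20250
μ₄/μ₂² = 1038.99 / 145.20250 = 7.15546
γ₂ = 7.15546 − 3 ≈ 4.1555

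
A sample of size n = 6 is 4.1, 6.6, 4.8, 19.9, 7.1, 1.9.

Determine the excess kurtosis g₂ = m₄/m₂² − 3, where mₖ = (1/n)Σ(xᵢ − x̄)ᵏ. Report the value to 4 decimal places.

x̄ = 7.4000
Σ(xᵢ − x̄)² = 204.8800 ⇒ m₂ = 34.14667
Σ(xᵢ − x̄)⁴ = 25493.8324 ⇒ m₄ = 4248.97207
m₂² = 1165.99484
g₂ = m₄/m₂² − 3 = 3.64407 − 3 ≈ 0.6441

0.6441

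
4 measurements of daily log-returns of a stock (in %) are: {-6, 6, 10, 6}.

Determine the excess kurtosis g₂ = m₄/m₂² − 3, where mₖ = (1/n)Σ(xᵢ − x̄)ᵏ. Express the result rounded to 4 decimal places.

x̄ = 4.0000
Σ(xᵢ − x̄)² = 144.0000 ⇒ m₂ = 36.00000
Σ(xᵢ − x̄)⁴ = 11328.0000 ⇒ m₄ = 2832.00000
m₂² = 1296.00000
g₂ = m₄/m₂² − 3 = 2.18519 − 3 ≈ -0.8148

-0.8148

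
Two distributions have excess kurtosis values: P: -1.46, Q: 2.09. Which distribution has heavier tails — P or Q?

Q

Higher excess kurtosis ⇒ heavier tails relative to the normal distribution.
-1.46 vs 2.09: the larger is 2.09, so Q has heavier tails. (Q is leptokurtic — heavier-than-normal tails; the other is platykurtic.)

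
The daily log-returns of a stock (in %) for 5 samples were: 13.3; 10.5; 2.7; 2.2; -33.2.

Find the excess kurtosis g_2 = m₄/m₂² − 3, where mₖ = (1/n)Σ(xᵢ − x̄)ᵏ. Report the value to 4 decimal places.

x̄ = -0.9000
Σ(xᵢ − x̄)² = 1397.4600 ⇒ m₂ = 279.49200
Σ(xᵢ − x̄)⁴ = 1146262.6290 ⇒ m₄ = 229252.52580
m₂² = 78115.77806
g_2 = m₄/m₂² − 3 = 2.93478 − 3 ≈ -0.0652

-0.0652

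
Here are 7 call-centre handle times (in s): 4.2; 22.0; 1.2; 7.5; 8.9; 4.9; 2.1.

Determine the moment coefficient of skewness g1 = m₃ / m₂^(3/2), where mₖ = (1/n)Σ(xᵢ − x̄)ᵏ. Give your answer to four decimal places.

x̄ = (4.2 + 22.0 + 1.2 + 7.5 + 8.9 + 4.9 + 2.1) / 7 = 7.2571
deviations (xᵢ − x̄): -3.0571, 14.7429, -6.0571, 0.2429, 1.6429, -2.3571, -5.1571
Σ(xᵢ − x̄)² = 298.2971 ⇒ m₂ = 298.2971/7 = 42.61388
Σ(xᵢ − x̄)³ = 2807.7760 ⇒ m₃ = 2807.7760/7 = 401.11086
m₂^(3/2) = 42.61388^(1.5) = 278.18043
g1 = m₃ / m₂^(3/2) = 401.11086 / 278.18043 ≈ 1.4419

1.4419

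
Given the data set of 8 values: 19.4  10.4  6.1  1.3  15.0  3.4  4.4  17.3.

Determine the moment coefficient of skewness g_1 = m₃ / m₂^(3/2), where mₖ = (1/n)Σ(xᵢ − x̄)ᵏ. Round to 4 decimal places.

0.2340

x̄ = (19.4 + 10.4 + 6.1 + 1.3 + 15.0 + 3.4 + 4.4 + 17.3) / 8 = 9.6625
deviations (xᵢ − x̄): 9.7375, 0.7375, -3.5625, -8.3625, 5.3375, -6.2625, -5.2625, 7.6375
Σ(xᵢ − x̄)² = 331.7187 ⇒ m₂ = 331.7187/8 = 41.46484
Σ(xᵢ − x̄)³ = 499.9038 ⇒ m₃ = 499.9038/8 = 62.48797
m₂^(3/2) = 41.46484^(1.5) = 267.00540
g_1 = m₃ / m₂^(3/2) = 62.48797 / 267.00540 ≈ 0.2340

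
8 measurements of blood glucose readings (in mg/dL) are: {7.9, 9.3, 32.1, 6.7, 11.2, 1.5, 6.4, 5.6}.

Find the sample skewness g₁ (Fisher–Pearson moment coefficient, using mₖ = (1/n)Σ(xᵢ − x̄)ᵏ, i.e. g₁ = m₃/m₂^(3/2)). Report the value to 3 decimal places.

1.847

x̄ = (7.9 + 9.3 + 32.1 + 6.7 + 11.2 + 1.5 + 6.4 + 5.6) / 8 = 10.0875
deviations (xᵢ − x̄): -2.1875, -0.7875, 22.0125, -3.3875, 1.1125, -8.5875, -3.6875, -4.4875
Σ(xᵢ − x̄)² = 610.1488 ⇒ m₂ = 610.1488/8 = 76.26859
Σ(xᵢ − x̄)³ = 9843.9136 ⇒ m₃ = 9843.9136/8 = 1230.48920
m₂^(3/2) = 76.26859^(1.5) = 666.06806
g₁ = m₃ / m₂^(3/2) = 1230.48920 / 666.06806 ≈ 1.847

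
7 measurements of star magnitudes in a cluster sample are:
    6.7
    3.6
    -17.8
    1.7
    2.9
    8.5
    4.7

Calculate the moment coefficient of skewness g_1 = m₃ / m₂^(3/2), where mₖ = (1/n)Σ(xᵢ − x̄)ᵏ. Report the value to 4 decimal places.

-1.7460

x̄ = (6.7 + 3.6 - 17.8 + 1.7 + 2.9 + 8.5 + 4.7) / 7 = 1.4714
deviations (xᵢ − x̄): 5.2286, 2.1286, -19.2714, 0.2286, 1.4286, 7.0286, 3.2286
Σ(xᵢ − x̄)² = 465.1743 ⇒ m₂ = 465.1743/7 = 66.45347
Σ(xᵢ − x̄)³ = -6620.7958 ⇒ m₃ = -6620.7958/7 = -945.82797
m₂^(3/2) = 66.45347^(1.5) = 541.72202
g_1 = m₃ / m₂^(3/2) = -945.82797 / 541.72202 ≈ -1.7460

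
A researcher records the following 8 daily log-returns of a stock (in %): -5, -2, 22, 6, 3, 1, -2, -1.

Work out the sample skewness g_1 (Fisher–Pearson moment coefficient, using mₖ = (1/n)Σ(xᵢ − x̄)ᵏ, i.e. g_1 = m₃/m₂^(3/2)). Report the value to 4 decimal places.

x̄ = (-5 - 2 + 22 + 6 + 3 + 1 - 2 - 1) / 8 = 2.7500
deviations (xᵢ − x̄): -7.7500, -4.7500, 19.2500, 3.2500, 0.2500, -1.7500, -4.7500, -3.7500
Σ(xᵢ − x̄)² = 503.5000 ⇒ m₂ = 503.5000/8 = 62.93750
Σ(xᵢ − x̄)³ = 6429.7500 ⇒ m₃ = 6429.7500/8 = 803.71875
m₂^(3/2) = 62.93750^(1.5) = 499.30306
g_1 = m₃ / m₂^(3/2) = 803.71875 / 499.30306 ≈ 1.6097

1.6097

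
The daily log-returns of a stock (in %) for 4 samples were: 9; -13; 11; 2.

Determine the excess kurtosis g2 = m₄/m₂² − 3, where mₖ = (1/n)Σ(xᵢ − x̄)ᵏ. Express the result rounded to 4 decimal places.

-1.0286

x̄ = 2.2500
Σ(xᵢ − x̄)² = 354.7500 ⇒ m₂ = 88.68750
Σ(xᵢ − x̄)⁴ = 62023.0781 ⇒ m₄ = 15505.76953
m₂² = 7865.47266
g2 = m₄/m₂² − 3 = 1.97137 − 3 ≈ -1.0286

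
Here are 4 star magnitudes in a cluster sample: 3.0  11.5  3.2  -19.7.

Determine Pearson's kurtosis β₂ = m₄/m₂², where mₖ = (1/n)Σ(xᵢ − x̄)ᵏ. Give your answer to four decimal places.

2.1646

x̄ = -0.5000
Σ(xᵢ − x̄)² = 538.5800 ⇒ m₂ = 134.64500
Σ(xᵢ − x̄)⁴ = 156968.9282 ⇒ m₄ = 39242.23205
m₂² = 18129.27603
β₂ = m₄/m₂² = 39242.23205 / 18129.27603 ≈ 2.1646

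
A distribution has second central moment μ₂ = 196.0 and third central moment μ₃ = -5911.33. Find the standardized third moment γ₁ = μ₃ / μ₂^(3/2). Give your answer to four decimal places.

σ = √μ₂ = √196.0 = 14.00000
σ³ = μ₂^(3/2) = 2744.00000
γ₁ = μ₃/σ³ = -5911.33 / 2744.00000 ≈ -2.1543

-2.1543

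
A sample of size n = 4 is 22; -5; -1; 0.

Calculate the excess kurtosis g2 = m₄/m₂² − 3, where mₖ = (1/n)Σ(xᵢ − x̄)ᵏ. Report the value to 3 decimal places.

x̄ = 4.0000
Σ(xᵢ − x̄)² = 446.0000 ⇒ m₂ = 111.50000
Σ(xᵢ − x̄)⁴ = 112418.0000 ⇒ m₄ = 28104.50000
m₂² = 12432.25000
g2 = m₄/m₂² − 3 = 2.26061 − 3 ≈ -0.739

-0.739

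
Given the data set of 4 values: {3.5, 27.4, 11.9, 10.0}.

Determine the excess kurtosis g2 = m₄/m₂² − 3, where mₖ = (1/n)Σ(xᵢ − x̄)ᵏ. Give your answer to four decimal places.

x̄ = 13.2000
Σ(xᵢ − x̄)² = 307.6600 ⇒ m₂ = 76.91500
Σ(xᵢ − x̄)⁴ = 49619.3314 ⇒ m₄ = 12404.83285
m₂² = 5915.91722
g2 = m₄/m₂² − 3 = 2.09686 − 3 ≈ -0.9031

-0.9031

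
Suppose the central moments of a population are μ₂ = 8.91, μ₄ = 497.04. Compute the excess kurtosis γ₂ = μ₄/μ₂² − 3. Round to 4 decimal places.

μ₂² = 8.91² = 79.38810
μ₄/μ₂² = 497.04 / 79.38810 = 6.26089
γ₂ = 6.26089 − 3 ≈ 3.2609

3.2609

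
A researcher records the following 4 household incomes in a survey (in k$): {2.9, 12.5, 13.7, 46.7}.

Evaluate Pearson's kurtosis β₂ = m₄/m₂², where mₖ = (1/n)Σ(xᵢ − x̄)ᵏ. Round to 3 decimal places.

x̄ = 18.9500
Σ(xᵢ − x̄)² = 1096.8300 ⇒ m₂ = 274.20750
Σ(xᵢ − x̄)⁴ = 661845.7613 ⇒ m₄ = 165461.44033
m₂² = 75189.75306
β₂ = m₄/m₂² = 165461.44033 / 75189.75306 ≈ 2.201

2.201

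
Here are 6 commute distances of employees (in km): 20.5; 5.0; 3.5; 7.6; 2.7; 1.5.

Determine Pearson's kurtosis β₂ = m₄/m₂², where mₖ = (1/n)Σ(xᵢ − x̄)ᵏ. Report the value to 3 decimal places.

3.572

x̄ = 6.8000
Σ(xᵢ − x̄)² = 247.3600 ⇒ m₂ = 41.22667
Σ(xᵢ − x̄)⁴ = 36428.6596 ⇒ m₄ = 6071.44327
m₂² = 1699.63804
β₂ = m₄/m₂² = 6071.44327 / 1699.63804 ≈ 3.572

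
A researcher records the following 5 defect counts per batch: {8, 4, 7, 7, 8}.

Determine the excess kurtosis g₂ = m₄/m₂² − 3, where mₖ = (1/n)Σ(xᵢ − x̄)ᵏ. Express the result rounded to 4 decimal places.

-0.1872

x̄ = 6.8000
Σ(xᵢ − x̄)² = 10.8000 ⇒ m₂ = 2.16000
Σ(xᵢ − x̄)⁴ = 65.6160 ⇒ m₄ = 13.12320
m₂² = 4.66560
g₂ = m₄/m₂² − 3 = 2.81276 − 3 ≈ -0.1872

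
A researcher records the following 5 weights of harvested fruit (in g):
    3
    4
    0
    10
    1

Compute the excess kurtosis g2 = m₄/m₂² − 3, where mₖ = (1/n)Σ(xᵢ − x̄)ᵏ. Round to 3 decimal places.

-0.475

x̄ = 3.6000
Σ(xᵢ − x̄)² = 61.2000 ⇒ m₂ = 12.24000
Σ(xᵢ − x̄)⁴ = 1891.5360 ⇒ m₄ = 378.30720
m₂² = 149.81760
g2 = m₄/m₂² − 3 = 2.52512 − 3 ≈ -0.475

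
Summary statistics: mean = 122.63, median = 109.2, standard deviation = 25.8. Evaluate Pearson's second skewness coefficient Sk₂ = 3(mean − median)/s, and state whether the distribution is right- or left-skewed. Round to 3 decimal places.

1.562, right-skewed

Sk₂ = 3(122.63 − 109.2) / 25.8 = 3 × 13.4300 / 25.8
    = 40.2900 / 25.8 ≈ 1.562
Sk₂ > 0 ⇒ mean > median ⇒ right-skewed (positive skew).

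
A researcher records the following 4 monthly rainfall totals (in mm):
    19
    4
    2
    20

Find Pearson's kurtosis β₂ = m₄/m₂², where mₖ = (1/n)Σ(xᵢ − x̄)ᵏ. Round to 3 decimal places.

1.036

x̄ = 11.2500
Σ(xᵢ − x̄)² = 274.7500 ⇒ m₂ = 68.68750
Σ(xᵢ − x̄)⁴ = 19553.0781 ⇒ m₄ = 4888.26953
m₂² = 4717.97266
β₂ = m₄/m₂² = 4888.26953 / 4717.97266 ≈ 1.036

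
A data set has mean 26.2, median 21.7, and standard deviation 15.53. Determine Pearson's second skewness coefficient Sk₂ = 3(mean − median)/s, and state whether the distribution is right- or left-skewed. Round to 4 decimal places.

0.8693, right-skewed

Sk₂ = 3(26.2 − 21.7) / 15.53 = 3 × 4.5000 / 15.53
    = 13.5000 / 15.53 ≈ 0.8693
Sk₂ > 0 ⇒ mean > median ⇒ right-skewed (positive skew).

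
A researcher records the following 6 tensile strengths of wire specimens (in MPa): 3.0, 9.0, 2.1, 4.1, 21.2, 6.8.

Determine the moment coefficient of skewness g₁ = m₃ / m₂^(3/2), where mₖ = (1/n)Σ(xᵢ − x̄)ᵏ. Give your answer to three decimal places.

x̄ = (3.0 + 9.0 + 2.1 + 4.1 + 21.2 + 6.8) / 6 = 7.7000
deviations (xᵢ − x̄): -4.7000, 1.3000, -5.6000, -3.6000, 13.5000, -0.9000
Σ(xᵢ − x̄)² = 251.1600 ⇒ m₂ = 251.1600/6 = 41.86000
Σ(xᵢ − x̄)³ = 2135.7480 ⇒ m₃ = 2135.7480/6 = 355.95800
m₂^(3/2) = 41.86000^(1.5) = 270.83129
g₁ = m₃ / m₂^(3/2) = 355.95800 / 270.83129 ≈ 1.314

1.314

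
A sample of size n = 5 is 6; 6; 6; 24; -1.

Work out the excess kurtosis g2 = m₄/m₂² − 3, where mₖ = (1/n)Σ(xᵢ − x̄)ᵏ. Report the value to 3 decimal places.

x̄ = 8.2000
Σ(xᵢ − x̄)² = 348.8000 ⇒ m₂ = 69.76000
Σ(xᵢ − x̄)⁴ = 69554.3360 ⇒ m₄ = 13910.86720
m₂² = 4866.45760
g2 = m₄/m₂² − 3 = 2.85852 − 3 ≈ -0.141

-0.141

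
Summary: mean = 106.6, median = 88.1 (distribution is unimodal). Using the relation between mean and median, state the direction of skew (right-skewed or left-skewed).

right-skewed

mean − median = 106.6 − 88.1 = 18.5
mean > median ⇒ the longer tail is on the right ⇒ right-skewed (positively skewed).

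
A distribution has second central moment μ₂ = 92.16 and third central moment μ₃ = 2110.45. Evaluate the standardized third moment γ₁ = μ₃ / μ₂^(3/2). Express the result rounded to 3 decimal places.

σ = √μ₂ = √92.16 = 9.60000
σ³ = μ₂^(3/2) = 884.73600
γ₁ = μ₃/σ³ = 2110.45 / 884.73600 ≈ 2.385

2.385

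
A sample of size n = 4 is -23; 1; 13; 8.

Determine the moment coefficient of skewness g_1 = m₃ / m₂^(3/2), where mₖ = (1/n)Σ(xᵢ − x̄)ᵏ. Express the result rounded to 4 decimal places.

x̄ = (-23 + 1 + 13 + 8) / 4 = -0.2500
deviations (xᵢ − x̄): -22.7500, 1.2500, 13.2500, 8.2500
Σ(xᵢ − x̄)² = 762.7500 ⇒ m₂ = 762.7500/4 = 190.68750
Σ(xᵢ − x̄)³ = -8884.8750 ⇒ m₃ = -8884.8750/4 = -2221.21875
m₂^(3/2) = 190.68750^(1.5) = 2633.19691
g_1 = m₃ / m₂^(3/2) = -2221.21875 / 2633.19691 ≈ -0.8435

-0.8435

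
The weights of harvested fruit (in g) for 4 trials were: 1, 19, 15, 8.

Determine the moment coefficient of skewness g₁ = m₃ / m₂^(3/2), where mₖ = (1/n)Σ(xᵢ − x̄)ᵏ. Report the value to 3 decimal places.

x̄ = (1 + 19 + 15 + 8) / 4 = 10.7500
deviations (xᵢ − x̄): -9.7500, 8.2500, 4.2500, -2.7500
Σ(xᵢ − x̄)² = 188.7500 ⇒ m₂ = 188.7500/4 = 47.18750
Σ(xᵢ − x̄)³ = -309.3750 ⇒ m₃ = -309.3750/4 = -77.34375
m₂^(3/2) = 47.18750^(1.5) = 324.14584
g₁ = m₃ / m₂^(3/2) = -77.34375 / 324.14584 ≈ -0.239

-0.239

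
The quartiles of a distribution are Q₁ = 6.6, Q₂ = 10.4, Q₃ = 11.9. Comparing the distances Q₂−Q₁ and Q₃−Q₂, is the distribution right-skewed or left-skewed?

Q₂ − Q₁ = 3.8;  Q₃ − Q₂ = 1.5
Q₂ − Q₁ > Q₃ − Q₂ ⇒ the lower half is more spread out ⇒ left-skewed.

left-skewed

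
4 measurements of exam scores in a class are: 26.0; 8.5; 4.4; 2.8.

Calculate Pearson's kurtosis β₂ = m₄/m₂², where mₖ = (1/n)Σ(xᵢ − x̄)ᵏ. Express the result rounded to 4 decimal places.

2.1898

x̄ = 10.4250
Σ(xᵢ − x̄)² = 340.7275 ⇒ m₂ = 85.18188
Σ(xᵢ − x̄)⁴ = 63557.1589 ⇒ m₄ = 15889.28973
m₂² = 7255.95183
β₂ = m₄/m₂² = 15889.28973 / 7255.95183 ≈ 2.1898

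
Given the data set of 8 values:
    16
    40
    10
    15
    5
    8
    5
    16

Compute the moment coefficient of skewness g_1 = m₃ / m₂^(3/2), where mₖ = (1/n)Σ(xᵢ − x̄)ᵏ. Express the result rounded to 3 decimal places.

x̄ = (16 + 40 + 10 + 15 + 5 + 8 + 5 + 16) / 8 = 14.3750
deviations (xᵢ − x̄): 1.6250, 25.6250, -4.3750, 0.6250, -9.3750, -6.3750, -9.3750, 1.6250
Σ(xᵢ − x̄)² = 897.8750 ⇒ m₂ = 897.8750/8 = 112.23438
Σ(xᵢ − x̄)³ = 14844.4688 ⇒ m₃ = 14844.4688/8 = 1855.55859
m₂^(3/2) = 112.23438^(1.5) = 1189.01912
g_1 = m₃ / m₂^(3/2) = 1855.55859 / 1189.01912 ≈ 1.561

1.561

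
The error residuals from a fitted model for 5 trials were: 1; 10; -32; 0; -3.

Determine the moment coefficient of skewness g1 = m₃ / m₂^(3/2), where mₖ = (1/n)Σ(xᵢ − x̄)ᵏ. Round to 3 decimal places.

-1.139

x̄ = (1 + 10 - 32 + 0 - 3) / 5 = -4.8000
deviations (xᵢ − x̄): 5.8000, 14.8000, -27.2000, 4.8000, 1.8000
Σ(xᵢ − x̄)² = 1018.8000 ⇒ m₂ = 1018.8000/5 = 203.76000
Σ(xᵢ − x̄)³ = -16570.3200 ⇒ m₃ = -16570.3200/5 = -3314.06400
m₂^(3/2) = 203.76000^(1.5) = 2908.56248
g1 = m₃ / m₂^(3/2) = -3314.06400 / 2908.56248 ≈ -1.139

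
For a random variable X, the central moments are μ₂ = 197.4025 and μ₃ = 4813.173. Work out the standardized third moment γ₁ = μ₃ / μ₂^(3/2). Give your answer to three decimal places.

σ = √μ₂ = √197.4025 = 14.05000
σ³ = μ₂^(3/2) = 2773.50513
γ₁ = μ₃/σ³ = 4813.173 / 2773.50513 ≈ 1.735

1.735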